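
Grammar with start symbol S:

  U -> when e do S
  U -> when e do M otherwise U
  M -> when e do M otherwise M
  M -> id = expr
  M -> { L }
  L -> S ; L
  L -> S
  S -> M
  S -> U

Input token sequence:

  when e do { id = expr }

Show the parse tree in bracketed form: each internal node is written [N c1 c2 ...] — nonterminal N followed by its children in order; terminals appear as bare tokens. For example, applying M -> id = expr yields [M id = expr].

[S [U when e do [S [M { [L [S [M id = expr]]] }]]]]

S
U
when e do S
when e do M
when e do { L }
when e do { S }
when e do { M }
when e do { id = expr }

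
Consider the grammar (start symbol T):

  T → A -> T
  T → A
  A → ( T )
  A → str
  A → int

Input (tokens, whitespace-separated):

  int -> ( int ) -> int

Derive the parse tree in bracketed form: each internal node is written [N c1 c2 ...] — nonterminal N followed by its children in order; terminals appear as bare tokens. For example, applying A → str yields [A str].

[T [A int] -> [T [A ( [T [A int]] )] -> [T [A int]]]]

T
A -> T
int -> T
int -> A -> T
int -> ( T ) -> T
int -> ( A ) -> T
int -> ( int ) -> T
int -> ( int ) -> A
int -> ( int ) -> int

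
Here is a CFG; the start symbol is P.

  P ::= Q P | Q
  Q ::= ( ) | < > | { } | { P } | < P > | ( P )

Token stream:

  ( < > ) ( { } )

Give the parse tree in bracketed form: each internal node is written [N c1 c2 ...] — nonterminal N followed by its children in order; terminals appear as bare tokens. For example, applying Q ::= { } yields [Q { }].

[P [Q ( [P [Q < >]] )] [P [Q ( [P [Q { }]] )]]]

P
Q P
( P ) P
( Q ) P
( < > ) P
( < > ) Q
( < > ) ( P )
( < > ) ( Q )
( < > ) ( { } )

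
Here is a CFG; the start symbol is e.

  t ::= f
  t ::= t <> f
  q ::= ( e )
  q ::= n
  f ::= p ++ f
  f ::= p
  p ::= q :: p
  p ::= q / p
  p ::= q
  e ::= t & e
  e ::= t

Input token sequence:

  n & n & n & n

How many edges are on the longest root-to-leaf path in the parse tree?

8

[e [t [f [p [q n]]]] & [e [t [f [p [q n]]]] & [e [t [f [p [q n]]]] & [e [t [f [p [q n]]]]]]]]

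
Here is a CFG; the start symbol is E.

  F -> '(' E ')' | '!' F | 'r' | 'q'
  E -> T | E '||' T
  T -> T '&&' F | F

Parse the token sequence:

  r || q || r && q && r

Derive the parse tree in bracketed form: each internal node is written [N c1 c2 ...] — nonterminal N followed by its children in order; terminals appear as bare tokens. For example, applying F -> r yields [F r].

[E [E [E [T [F r]]] || [T [F q]]] || [T [T [T [F r]] && [F q]] && [F r]]]

E
E || T
E || T || T
T || T || T
F || T || T
r || T || T
r || F || T
r || q || T
r || q || T && F
r || q || T && F && F
r || q || F && F && F
r || q || r && F && F
r || q || r && q && F
r || q || r && q && r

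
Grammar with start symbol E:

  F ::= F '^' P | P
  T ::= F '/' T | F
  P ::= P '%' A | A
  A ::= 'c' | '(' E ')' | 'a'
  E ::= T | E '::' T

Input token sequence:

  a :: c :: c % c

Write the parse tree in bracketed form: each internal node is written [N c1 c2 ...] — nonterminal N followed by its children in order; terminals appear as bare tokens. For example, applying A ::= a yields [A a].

E
E :: T
E :: T :: T
T :: T :: T
F :: T :: T
P :: T :: T
A :: T :: T
a :: T :: T
a :: F :: T
a :: P :: T
a :: A :: T
a :: c :: T
a :: c :: F
a :: c :: P
a :: c :: P % A
a :: c :: A % A
a :: c :: c % A
a :: c :: c % c

[E [E [E [T [F [P [A a]]]]] :: [T [F [P [A c]]]]] :: [T [F [P [P [A c]] % [A c]]]]]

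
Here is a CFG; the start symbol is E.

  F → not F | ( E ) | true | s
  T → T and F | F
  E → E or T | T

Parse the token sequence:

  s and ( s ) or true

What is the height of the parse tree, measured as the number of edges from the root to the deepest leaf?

7

[E [E [T [T [F s]] and [F ( [E [T [F s]]] )]]] or [T [F true]]]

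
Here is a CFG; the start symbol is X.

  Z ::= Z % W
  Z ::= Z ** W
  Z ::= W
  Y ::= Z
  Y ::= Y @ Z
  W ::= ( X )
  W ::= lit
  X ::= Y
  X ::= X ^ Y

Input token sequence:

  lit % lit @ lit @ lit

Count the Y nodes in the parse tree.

3

[X [Y [Y [Y [Z [Z [W lit]] % [W lit]]] @ [Z [W lit]]] @ [Z [W lit]]]]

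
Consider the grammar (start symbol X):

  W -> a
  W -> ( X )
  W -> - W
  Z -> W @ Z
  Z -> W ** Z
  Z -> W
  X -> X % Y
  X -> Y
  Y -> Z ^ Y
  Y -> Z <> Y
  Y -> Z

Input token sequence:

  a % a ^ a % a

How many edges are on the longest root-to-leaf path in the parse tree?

[X [X [X [Y [Z [W a]]]] % [Y [Z [W a]] ^ [Y [Z [W a]]]]] % [Y [Z [W a]]]]

6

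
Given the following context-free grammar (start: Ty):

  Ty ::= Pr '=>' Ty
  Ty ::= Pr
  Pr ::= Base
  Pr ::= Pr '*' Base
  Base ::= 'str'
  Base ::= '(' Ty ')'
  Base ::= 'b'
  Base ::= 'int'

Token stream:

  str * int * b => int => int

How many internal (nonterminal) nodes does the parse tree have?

[Ty [Pr [Pr [Pr [Base str]] * [Base int]] * [Base b]] => [Ty [Pr [Base int]] => [Ty [Pr [Base int]]]]]

13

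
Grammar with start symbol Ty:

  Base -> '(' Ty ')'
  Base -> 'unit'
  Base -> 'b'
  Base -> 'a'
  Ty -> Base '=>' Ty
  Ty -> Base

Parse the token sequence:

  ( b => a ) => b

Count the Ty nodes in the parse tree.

4

[Ty [Base ( [Ty [Base b] => [Ty [Base a]]] )] => [Ty [Base b]]]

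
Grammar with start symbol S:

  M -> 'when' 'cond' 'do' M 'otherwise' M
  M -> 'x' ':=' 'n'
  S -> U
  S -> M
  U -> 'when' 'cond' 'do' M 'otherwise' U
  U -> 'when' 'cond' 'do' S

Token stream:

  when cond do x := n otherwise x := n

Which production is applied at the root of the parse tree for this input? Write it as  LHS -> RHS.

[S [M when cond do [M x := n] otherwise [M x := n]]]

S -> M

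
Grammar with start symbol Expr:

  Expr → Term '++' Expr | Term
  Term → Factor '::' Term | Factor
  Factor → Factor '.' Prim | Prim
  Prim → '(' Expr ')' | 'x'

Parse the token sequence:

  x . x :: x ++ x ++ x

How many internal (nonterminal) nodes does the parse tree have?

[Expr [Term [Factor [Factor [Prim x]] . [Prim x]] :: [Term [Factor [Prim x]]]] ++ [Expr [Term [Factor [Prim x]]] ++ [Expr [Term [Factor [Prim x]]]]]]

17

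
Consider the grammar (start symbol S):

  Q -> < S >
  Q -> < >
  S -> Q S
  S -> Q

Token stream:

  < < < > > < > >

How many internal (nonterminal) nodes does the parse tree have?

8

[S [Q < [S [Q < [S [Q < >]] >] [S [Q < >]]] >]]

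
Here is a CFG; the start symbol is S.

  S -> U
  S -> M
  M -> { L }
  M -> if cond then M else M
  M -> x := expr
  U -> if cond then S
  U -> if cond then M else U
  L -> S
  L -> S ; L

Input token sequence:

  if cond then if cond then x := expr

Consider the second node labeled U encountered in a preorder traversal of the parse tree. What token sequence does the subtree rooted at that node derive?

if cond then x := expr

[S [U if cond then [S [U if cond then [S [M x := expr]]]]]]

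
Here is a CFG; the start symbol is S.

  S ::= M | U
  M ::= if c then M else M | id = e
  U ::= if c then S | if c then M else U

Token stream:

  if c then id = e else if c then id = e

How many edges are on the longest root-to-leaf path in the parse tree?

[S [U if c then [M id = e] else [U if c then [S [M id = e]]]]]

5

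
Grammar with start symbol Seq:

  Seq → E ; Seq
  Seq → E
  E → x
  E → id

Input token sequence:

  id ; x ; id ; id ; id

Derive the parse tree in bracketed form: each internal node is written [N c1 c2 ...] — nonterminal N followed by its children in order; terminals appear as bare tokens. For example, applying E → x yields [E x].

Seq
E ; Seq
id ; Seq
id ; E ; Seq
id ; x ; Seq
id ; x ; E ; Seq
id ; x ; id ; Seq
id ; x ; id ; E ; Seq
id ; x ; id ; id ; Seq
id ; x ; id ; id ; E
id ; x ; id ; id ; id

[Seq [E id] ; [Seq [E x] ; [Seq [E id] ; [Seq [E id] ; [Seq [E id]]]]]]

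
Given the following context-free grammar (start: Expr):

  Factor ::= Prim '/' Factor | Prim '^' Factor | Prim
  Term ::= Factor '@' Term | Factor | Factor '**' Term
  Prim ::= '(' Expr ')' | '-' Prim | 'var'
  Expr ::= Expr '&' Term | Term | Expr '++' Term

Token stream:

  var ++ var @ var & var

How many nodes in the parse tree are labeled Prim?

4

[Expr [Expr [Expr [Term [Factor [Prim var]]]] ++ [Term [Factor [Prim var]] @ [Term [Factor [Prim var]]]]] & [Term [Factor [Prim var]]]]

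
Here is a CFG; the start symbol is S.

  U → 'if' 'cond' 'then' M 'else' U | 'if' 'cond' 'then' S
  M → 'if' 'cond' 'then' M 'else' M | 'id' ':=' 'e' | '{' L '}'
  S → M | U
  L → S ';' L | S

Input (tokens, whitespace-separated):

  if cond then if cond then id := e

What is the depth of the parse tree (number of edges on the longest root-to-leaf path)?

6

[S [U if cond then [S [U if cond then [S [M id := e]]]]]]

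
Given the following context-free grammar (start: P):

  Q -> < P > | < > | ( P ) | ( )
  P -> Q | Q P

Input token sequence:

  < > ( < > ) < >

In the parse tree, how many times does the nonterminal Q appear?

[P [Q < >] [P [Q ( [P [Q < >]] )] [P [Q < >]]]]

4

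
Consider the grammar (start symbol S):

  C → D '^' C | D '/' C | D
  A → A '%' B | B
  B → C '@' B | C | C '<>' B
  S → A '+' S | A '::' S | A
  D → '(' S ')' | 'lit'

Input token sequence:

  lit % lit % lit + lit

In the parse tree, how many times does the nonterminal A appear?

[S [A [A [A [B [C [D lit]]]] % [B [C [D lit]]]] % [B [C [D lit]]]] + [S [A [B [C [D lit]]]]]]

4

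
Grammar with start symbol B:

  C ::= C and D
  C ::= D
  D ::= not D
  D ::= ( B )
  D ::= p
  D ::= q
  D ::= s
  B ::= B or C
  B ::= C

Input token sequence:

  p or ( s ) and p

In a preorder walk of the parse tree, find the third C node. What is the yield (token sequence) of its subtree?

( s )

[B [B [C [D p]]] or [C [C [D ( [B [C [D s]]] )]] and [D p]]]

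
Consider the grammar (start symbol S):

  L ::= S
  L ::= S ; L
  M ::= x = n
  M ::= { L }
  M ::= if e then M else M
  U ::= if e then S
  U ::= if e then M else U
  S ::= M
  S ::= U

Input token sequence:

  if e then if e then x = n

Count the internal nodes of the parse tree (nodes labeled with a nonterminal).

6

[S [U if e then [S [U if e then [S [M x = n]]]]]]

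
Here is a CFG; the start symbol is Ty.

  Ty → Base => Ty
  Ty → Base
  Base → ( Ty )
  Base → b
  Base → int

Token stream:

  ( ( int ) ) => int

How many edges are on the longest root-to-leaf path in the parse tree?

[Ty [Base ( [Ty [Base ( [Ty [Base int]] )]] )] => [Ty [Base int]]]

6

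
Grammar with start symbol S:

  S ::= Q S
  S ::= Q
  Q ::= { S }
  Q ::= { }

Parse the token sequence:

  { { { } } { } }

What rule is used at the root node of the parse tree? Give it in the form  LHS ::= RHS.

[S [Q { [S [Q { [S [Q { }]] }] [S [Q { }]]] }]]

S ::= Q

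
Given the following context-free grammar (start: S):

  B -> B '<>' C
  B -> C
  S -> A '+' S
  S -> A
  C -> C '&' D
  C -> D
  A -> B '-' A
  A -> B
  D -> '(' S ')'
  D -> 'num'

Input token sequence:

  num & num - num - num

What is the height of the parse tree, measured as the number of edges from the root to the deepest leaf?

7

[S [A [B [C [C [D num]] & [D num]]] - [A [B [C [D num]]] - [A [B [C [D num]]]]]]]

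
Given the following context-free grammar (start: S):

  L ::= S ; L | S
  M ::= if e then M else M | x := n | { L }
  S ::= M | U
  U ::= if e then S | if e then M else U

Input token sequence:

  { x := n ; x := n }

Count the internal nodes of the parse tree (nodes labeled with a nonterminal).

[S [M { [L [S [M x := n]] ; [L [S [M x := n]]]] }]]

8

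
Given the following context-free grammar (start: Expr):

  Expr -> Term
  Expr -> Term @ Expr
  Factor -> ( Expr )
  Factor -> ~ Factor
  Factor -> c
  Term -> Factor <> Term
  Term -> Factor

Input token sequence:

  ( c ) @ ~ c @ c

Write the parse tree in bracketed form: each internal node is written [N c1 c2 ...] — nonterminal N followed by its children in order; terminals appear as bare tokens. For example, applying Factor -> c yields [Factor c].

[Expr [Term [Factor ( [Expr [Term [Factor c]]] )]] @ [Expr [Term [Factor ~ [Factor c]]] @ [Expr [Term [Factor c]]]]]

Expr
Term @ Expr
Factor @ Expr
( Expr ) @ Expr
( Term ) @ Expr
( Factor ) @ Expr
( c ) @ Expr
( c ) @ Term @ Expr
( c ) @ Factor @ Expr
( c ) @ ~ Factor @ Expr
( c ) @ ~ c @ Expr
( c ) @ ~ c @ Term
( c ) @ ~ c @ Factor
( c ) @ ~ c @ c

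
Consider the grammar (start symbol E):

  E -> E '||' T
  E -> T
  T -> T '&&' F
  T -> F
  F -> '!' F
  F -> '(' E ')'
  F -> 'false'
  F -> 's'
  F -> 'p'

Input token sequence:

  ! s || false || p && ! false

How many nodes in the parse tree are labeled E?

3

[E [E [E [T [F ! [F s]]]] || [T [F false]]] || [T [T [F p]] && [F ! [F false]]]]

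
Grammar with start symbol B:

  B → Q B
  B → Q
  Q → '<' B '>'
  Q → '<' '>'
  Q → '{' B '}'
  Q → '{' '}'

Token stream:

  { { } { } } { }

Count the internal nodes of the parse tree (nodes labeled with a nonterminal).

[B [Q { [B [Q { }] [B [Q { }]]] }] [B [Q { }]]]

8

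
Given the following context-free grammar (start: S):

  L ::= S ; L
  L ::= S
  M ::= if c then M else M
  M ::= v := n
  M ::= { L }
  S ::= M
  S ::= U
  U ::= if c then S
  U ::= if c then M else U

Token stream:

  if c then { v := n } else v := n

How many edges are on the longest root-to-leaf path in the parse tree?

6

[S [M if c then [M { [L [S [M v := n]]] }] else [M v := n]]]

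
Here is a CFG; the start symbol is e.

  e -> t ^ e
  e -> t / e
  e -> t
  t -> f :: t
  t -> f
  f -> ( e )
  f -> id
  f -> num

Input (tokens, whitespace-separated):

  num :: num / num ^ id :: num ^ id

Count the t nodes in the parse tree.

[e [t [f num] :: [t [f num]]] / [e [t [f num]] ^ [e [t [f id] :: [t [f num]]] ^ [e [t [f id]]]]]]

6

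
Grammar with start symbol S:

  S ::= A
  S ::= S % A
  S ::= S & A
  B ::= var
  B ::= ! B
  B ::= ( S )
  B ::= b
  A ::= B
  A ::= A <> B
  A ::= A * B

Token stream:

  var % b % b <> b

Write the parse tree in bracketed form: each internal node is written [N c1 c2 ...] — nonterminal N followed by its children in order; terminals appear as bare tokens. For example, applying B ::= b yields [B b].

S
S % A
S % A % A
A % A % A
B % A % A
var % A % A
var % B % A
var % b % A
var % b % A <> B
var % b % B <> B
var % b % b <> B
var % b % b <> b

[S [S [S [A [B var]]] % [A [B b]]] % [A [A [B b]] <> [B b]]]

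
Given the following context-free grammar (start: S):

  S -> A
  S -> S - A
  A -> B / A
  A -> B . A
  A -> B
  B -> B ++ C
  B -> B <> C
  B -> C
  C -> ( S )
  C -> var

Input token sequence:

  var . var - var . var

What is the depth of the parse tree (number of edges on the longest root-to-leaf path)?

[S [S [A [B [C var]] . [A [B [C var]]]]] - [A [B [C var]] . [A [B [C var]]]]]

6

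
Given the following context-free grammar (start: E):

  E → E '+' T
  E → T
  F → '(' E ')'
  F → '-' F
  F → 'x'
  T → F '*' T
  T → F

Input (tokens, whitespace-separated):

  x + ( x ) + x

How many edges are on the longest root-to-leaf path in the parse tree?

[E [E [E [T [F x]]] + [T [F ( [E [T [F x]]] )]]] + [T [F x]]]

7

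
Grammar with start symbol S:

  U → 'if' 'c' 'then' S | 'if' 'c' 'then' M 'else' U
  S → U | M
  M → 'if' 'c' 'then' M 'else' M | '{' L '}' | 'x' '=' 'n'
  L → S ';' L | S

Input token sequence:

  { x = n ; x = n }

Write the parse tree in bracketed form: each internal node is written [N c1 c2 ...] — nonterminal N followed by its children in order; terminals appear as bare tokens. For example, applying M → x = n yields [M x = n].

S
M
{ L }
{ S ; L }
{ M ; L }
{ x = n ; L }
{ x = n ; S }
{ x = n ; M }
{ x = n ; x = n }

[S [M { [L [S [M x = n]] ; [L [S [M x = n]]]] }]]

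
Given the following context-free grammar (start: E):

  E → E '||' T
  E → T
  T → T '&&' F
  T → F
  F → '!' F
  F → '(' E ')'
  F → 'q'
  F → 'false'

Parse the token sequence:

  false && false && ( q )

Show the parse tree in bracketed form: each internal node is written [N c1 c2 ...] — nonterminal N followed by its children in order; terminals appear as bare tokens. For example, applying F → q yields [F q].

[E [T [T [T [F false]] && [F false]] && [F ( [E [T [F q]]] )]]]

E
T
T && F
T && F && F
F && F && F
false && F && F
false && false && F
false && false && ( E )
false && false && ( T )
false && false && ( F )
false && false && ( q )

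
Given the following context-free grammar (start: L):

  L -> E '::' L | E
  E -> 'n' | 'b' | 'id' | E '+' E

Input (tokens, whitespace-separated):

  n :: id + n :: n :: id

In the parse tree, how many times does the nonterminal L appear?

[L [E n] :: [L [E [E id] + [E n]] :: [L [E n] :: [L [E id]]]]]

4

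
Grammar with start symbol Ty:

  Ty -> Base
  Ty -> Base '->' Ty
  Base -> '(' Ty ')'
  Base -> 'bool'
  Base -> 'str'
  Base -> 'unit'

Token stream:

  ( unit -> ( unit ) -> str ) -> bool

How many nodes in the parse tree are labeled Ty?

[Ty [Base ( [Ty [Base unit] -> [Ty [Base ( [Ty [Base unit]] )] -> [Ty [Base str]]]] )] -> [Ty [Base bool]]]

6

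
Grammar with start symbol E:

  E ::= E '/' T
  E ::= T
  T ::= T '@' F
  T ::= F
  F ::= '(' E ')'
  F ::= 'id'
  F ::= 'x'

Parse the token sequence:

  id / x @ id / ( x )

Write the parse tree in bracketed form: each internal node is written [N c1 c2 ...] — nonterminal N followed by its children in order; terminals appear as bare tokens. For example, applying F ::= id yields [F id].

[E [E [E [T [F id]]] / [T [T [F x]] @ [F id]]] / [T [F ( [E [T [F x]]] )]]]

E
E / T
E / T / T
T / T / T
F / T / T
id / T / T
id / T @ F / T
id / F @ F / T
id / x @ F / T
id / x @ id / T
id / x @ id / F
id / x @ id / ( E )
id / x @ id / ( T )
id / x @ id / ( F )
id / x @ id / ( x )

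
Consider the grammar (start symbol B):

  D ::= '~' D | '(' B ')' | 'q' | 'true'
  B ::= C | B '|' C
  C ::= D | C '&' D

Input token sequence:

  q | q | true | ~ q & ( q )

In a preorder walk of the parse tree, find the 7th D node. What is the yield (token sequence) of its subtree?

q

[B [B [B [B [C [D q]]] | [C [D q]]] | [C [D true]]] | [C [C [D ~ [D q]]] & [D ( [B [C [D q]]] )]]]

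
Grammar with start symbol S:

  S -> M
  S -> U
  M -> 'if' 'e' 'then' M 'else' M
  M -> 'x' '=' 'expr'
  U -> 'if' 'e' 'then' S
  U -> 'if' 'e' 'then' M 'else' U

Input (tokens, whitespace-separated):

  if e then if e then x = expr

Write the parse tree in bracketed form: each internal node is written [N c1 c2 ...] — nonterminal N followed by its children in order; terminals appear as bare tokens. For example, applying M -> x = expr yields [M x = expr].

S
U
if e then S
if e then U
if e then if e then S
if e then if e then M
if e then if e then x = expr

[S [U if e then [S [U if e then [S [M x = expr]]]]]]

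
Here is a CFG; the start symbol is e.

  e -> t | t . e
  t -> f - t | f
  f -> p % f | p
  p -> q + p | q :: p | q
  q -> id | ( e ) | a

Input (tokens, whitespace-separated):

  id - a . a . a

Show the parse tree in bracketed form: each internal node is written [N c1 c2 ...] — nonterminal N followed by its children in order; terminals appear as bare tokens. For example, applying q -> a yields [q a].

[e [t [f [p [q id]]] - [t [f [p [q a]]]]] . [e [t [f [p [q a]]]] . [e [t [f [p [q a]]]]]]]

e
t . e
f - t . e
p - t . e
q - t . e
id - t . e
id - f . e
id - p . e
id - q . e
id - a . e
id - a . t . e
id - a . f . e
id - a . p . e
id - a . q . e
id - a . a . e
id - a . a . t
id - a . a . f
id - a . a . p
id - a . a . q
id - a . a . a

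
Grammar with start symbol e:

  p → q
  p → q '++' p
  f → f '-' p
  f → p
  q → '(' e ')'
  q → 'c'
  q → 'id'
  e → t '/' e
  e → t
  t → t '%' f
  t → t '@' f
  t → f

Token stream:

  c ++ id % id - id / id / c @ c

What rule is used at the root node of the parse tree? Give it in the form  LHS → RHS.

e → t '/' e

[e [t [t [f [p [q c] ++ [p [q id]]]]] % [f [f [p [q id]]] - [p [q id]]]] / [e [t [f [p [q id]]]] / [e [t [t [f [p [q c]]]] @ [f [p [q c]]]]]]]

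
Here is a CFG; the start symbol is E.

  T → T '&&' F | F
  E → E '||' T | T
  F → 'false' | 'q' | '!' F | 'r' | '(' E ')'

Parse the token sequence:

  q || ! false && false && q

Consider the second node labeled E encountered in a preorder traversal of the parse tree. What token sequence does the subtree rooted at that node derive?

[E [E [T [F q]]] || [T [T [T [F ! [F false]]] && [F false]] && [F q]]]

q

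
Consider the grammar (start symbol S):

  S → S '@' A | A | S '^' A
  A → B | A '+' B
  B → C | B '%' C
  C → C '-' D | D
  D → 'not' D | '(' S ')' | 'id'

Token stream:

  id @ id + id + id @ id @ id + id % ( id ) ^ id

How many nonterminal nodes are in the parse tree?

45

[S [S [S [S [S [A [B [C [D id]]]]] @ [A [A [A [B [C [D id]]]] + [B [C [D id]]]] + [B [C [D id]]]]] @ [A [B [C [D id]]]]] @ [A [A [B [C [D id]]]] + [B [B [C [D id]]] % [C [D ( [S [A [B [C [D id]]]]] )]]]]] ^ [A [B [C [D id]]]]]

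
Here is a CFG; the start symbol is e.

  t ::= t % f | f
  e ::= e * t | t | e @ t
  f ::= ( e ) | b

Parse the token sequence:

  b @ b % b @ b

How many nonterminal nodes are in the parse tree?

[e [e [e [t [f b]]] @ [t [t [f b]] % [f b]]] @ [t [f b]]]

11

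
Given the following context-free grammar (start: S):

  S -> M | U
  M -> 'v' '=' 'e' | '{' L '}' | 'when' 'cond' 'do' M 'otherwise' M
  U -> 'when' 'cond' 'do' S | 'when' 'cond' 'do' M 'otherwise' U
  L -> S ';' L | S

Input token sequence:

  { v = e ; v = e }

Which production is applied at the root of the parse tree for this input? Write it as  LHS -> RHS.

S -> M

[S [M { [L [S [M v = e]] ; [L [S [M v = e]]]] }]]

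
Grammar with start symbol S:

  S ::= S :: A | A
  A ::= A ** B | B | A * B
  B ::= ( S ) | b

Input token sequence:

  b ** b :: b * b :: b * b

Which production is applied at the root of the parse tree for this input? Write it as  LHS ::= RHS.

[S [S [S [A [A [B b]] ** [B b]]] :: [A [A [B b]] * [B b]]] :: [A [A [B b]] * [B b]]]

S ::= S :: A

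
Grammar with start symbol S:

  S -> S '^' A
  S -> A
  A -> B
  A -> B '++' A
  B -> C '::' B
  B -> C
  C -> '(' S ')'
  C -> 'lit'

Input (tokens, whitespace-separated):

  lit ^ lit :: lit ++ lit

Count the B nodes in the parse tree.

4

[S [S [A [B [C lit]]]] ^ [A [B [C lit] :: [B [C lit]]] ++ [A [B [C lit]]]]]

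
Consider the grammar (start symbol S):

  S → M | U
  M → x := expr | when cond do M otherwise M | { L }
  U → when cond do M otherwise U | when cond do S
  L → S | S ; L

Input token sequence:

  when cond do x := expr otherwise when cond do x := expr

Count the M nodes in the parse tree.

[S [U when cond do [M x := expr] otherwise [U when cond do [S [M x := expr]]]]]

2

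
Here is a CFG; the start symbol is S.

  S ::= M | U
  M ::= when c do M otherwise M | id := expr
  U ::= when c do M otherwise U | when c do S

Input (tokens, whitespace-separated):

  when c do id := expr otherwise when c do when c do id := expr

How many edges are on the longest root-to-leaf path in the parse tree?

7

[S [U when c do [M id := expr] otherwise [U when c do [S [U when c do [S [M id := expr]]]]]]]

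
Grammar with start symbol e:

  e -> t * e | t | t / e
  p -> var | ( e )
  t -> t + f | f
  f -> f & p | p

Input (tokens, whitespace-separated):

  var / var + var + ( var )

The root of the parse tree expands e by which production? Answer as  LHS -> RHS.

[e [t [f [p var]]] / [e [t [t [t [f [p var]]] + [f [p var]]] + [f [p ( [e [t [f [p var]]]] )]]]]]

e -> t / e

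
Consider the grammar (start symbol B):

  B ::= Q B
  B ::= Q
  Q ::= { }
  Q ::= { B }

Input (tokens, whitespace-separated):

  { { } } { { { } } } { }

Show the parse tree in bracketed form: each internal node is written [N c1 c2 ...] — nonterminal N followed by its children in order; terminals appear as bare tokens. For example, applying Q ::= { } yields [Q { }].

B
Q B
{ B } B
{ Q } B
{ { } } B
{ { } } Q B
{ { } } { B } B
{ { } } { Q } B
{ { } } { { B } } B
{ { } } { { Q } } B
{ { } } { { { } } } B
{ { } } { { { } } } Q
{ { } } { { { } } } { }

[B [Q { [B [Q { }]] }] [B [Q { [B [Q { [B [Q { }]] }]] }] [B [Q { }]]]]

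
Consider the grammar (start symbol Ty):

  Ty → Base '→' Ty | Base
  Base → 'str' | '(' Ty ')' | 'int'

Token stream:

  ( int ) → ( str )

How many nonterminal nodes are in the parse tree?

[Ty [Base ( [Ty [Base int]] )] → [Ty [Base ( [Ty [Base str]] )]]]

8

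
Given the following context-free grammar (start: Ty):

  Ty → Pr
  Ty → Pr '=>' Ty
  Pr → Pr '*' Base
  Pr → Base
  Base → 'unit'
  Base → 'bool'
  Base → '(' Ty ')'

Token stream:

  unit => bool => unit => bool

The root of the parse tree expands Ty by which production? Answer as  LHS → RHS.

[Ty [Pr [Base unit]] => [Ty [Pr [Base bool]] => [Ty [Pr [Base unit]] => [Ty [Pr [Base bool]]]]]]

Ty → Pr '=>' Ty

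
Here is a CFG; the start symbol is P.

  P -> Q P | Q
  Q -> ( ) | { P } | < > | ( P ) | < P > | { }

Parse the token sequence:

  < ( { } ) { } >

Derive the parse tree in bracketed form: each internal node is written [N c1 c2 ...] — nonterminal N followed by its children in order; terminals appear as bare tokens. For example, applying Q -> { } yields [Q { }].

[P [Q < [P [Q ( [P [Q { }]] )] [P [Q { }]]] >]]

P
Q
< P >
< Q P >
< ( P ) P >
< ( Q ) P >
< ( { } ) P >
< ( { } ) Q >
< ( { } ) { } >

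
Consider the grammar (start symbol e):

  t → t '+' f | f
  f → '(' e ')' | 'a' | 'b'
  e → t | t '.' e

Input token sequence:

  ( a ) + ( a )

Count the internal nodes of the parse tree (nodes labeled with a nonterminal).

[e [t [t [f ( [e [t [f a]]] )]] + [f ( [e [t [f a]]] )]]]

11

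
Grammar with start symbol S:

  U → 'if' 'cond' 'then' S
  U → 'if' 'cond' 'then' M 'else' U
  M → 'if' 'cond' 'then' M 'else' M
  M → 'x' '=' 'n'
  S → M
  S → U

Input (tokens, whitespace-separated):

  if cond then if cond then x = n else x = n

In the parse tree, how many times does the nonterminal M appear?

[S [U if cond then [S [M if cond then [M x = n] else [M x = n]]]]]

3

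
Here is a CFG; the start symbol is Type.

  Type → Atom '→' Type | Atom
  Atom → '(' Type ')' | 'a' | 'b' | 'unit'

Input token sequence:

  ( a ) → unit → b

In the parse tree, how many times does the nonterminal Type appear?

[Type [Atom ( [Type [Atom a]] )] → [Type [Atom unit] → [Type [Atom b]]]]

4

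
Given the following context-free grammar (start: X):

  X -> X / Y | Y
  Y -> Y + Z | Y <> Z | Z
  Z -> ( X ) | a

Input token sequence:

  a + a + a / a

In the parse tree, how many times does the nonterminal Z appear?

[X [X [Y [Y [Y [Z a]] + [Z a]] + [Z a]]] / [Y [Z a]]]

4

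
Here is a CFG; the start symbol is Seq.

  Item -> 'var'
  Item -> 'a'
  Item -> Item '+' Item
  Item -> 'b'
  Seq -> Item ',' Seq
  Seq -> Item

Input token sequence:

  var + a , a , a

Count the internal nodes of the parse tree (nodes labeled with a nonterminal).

8

[Seq [Item [Item var] + [Item a]] , [Seq [Item a] , [Seq [Item a]]]]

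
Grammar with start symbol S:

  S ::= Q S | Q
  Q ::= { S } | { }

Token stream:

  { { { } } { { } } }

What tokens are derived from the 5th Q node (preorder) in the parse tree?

[S [Q { [S [Q { [S [Q { }]] }] [S [Q { [S [Q { }]] }]]] }]]

{ }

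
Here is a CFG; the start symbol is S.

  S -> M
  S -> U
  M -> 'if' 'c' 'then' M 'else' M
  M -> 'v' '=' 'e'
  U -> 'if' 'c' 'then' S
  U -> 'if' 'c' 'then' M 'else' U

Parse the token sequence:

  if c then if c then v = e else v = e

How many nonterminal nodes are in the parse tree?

6

[S [U if c then [S [M if c then [M v = e] else [M v = e]]]]]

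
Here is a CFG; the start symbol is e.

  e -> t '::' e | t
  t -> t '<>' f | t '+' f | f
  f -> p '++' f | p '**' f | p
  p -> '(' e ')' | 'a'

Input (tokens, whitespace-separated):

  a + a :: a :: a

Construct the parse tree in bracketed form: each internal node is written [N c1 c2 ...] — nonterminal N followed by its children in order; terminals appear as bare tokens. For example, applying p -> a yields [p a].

e
t :: e
t + f :: e
f + f :: e
p + f :: e
a + f :: e
a + p :: e
a + a :: e
a + a :: t :: e
a + a :: f :: e
a + a :: p :: e
a + a :: a :: e
a + a :: a :: t
a + a :: a :: f
a + a :: a :: p
a + a :: a :: a

[e [t [t [f [p a]]] + [f [p a]]] :: [e [t [f [p a]]] :: [e [t [f [p a]]]]]]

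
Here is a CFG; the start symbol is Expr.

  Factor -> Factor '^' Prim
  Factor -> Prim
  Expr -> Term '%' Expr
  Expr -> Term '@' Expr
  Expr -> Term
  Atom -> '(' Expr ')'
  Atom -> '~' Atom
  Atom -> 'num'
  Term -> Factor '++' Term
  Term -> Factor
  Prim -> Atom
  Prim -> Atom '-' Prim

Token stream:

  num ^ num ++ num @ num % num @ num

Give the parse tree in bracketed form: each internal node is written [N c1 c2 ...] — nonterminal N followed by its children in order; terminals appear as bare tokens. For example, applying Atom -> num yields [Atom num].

[Expr [Term [Factor [Factor [Prim [Atom num]]] ^ [Prim [Atom num]]] ++ [Term [Factor [Prim [Atom num]]]]] @ [Expr [Term [Factor [Prim [Atom num]]]] % [Expr [Term [Factor [Prim [Atom num]]]] @ [Expr [Term [Factor [Prim [Atom num]]]]]]]]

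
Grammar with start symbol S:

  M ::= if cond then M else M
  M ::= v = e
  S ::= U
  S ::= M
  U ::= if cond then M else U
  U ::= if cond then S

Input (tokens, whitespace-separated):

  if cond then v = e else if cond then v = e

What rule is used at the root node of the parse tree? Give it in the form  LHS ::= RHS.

[S [U if cond then [M v = e] else [U if cond then [S [M v = e]]]]]

S ::= U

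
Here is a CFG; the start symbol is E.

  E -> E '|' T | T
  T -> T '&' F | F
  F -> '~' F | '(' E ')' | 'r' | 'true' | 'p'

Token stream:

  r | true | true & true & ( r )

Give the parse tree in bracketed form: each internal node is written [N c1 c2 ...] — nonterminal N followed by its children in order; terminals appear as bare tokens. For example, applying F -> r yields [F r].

E
E | T
E | T | T
T | T | T
F | T | T
r | T | T
r | F | T
r | true | T
r | true | T & F
r | true | T & F & F
r | true | F & F & F
r | true | true & F & F
r | true | true & true & F
r | true | true & true & ( E )
r | true | true & true & ( T )
r | true | true & true & ( F )
r | true | true & true & ( r )

[E [E [E [T [F r]]] | [T [F true]]] | [T [T [T [F true]] & [F true]] & [F ( [E [T [F r]]] )]]]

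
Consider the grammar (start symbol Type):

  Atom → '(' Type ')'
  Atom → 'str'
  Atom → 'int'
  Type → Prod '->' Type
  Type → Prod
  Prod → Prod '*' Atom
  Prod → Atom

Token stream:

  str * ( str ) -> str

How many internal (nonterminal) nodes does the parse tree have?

11

[Type [Prod [Prod [Atom str]] * [Atom ( [Type [Prod [Atom str]]] )]] -> [Type [Prod [Atom str]]]]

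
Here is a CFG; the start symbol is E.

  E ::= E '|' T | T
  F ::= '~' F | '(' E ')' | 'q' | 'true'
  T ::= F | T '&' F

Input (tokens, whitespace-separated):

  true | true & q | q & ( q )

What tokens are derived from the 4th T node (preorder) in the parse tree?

q & ( q )

[E [E [E [T [F true]]] | [T [T [F true]] & [F q]]] | [T [T [F q]] & [F ( [E [T [F q]]] )]]]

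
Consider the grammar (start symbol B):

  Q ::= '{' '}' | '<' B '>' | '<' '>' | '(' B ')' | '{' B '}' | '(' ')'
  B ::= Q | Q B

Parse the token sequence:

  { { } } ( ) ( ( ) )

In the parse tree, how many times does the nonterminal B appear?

5

[B [Q { [B [Q { }]] }] [B [Q ( )] [B [Q ( [B [Q ( )]] )]]]]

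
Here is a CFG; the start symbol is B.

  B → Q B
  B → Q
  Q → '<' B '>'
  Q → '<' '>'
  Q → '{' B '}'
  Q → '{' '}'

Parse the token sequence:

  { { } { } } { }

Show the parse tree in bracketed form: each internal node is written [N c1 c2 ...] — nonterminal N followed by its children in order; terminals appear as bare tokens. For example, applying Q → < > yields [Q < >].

[B [Q { [B [Q { }] [B [Q { }]]] }] [B [Q { }]]]

B
Q B
{ B } B
{ Q B } B
{ { } B } B
{ { } Q } B
{ { } { } } B
{ { } { } } Q
{ { } { } } { }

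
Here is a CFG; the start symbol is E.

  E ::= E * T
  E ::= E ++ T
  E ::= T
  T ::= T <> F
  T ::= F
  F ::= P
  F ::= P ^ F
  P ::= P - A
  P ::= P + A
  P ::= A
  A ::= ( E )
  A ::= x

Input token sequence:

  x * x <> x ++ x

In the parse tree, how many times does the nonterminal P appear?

4

[E [E [E [T [F [P [A x]]]]] * [T [T [F [P [A x]]]] <> [F [P [A x]]]]] ++ [T [F [P [A x]]]]]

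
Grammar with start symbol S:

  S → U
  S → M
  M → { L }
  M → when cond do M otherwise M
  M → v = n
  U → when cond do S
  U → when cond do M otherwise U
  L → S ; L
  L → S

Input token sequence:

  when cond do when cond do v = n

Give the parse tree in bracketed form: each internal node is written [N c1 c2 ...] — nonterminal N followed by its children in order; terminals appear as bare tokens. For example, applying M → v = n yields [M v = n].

[S [U when cond do [S [U when cond do [S [M v = n]]]]]]

S
U
when cond do S
when cond do U
when cond do when cond do S
when cond do when cond do M
when cond do when cond do v = n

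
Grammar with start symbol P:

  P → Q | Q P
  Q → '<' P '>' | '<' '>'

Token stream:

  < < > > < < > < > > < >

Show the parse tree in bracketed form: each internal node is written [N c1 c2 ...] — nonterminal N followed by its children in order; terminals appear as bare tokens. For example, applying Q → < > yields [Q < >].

P
Q P
< P > P
< Q > P
< < > > P
< < > > Q P
< < > > < P > P
< < > > < Q P > P
< < > > < < > P > P
< < > > < < > Q > P
< < > > < < > < > > P
< < > > < < > < > > Q
< < > > < < > < > > < >

[P [Q < [P [Q < >]] >] [P [Q < [P [Q < >] [P [Q < >]]] >] [P [Q < >]]]]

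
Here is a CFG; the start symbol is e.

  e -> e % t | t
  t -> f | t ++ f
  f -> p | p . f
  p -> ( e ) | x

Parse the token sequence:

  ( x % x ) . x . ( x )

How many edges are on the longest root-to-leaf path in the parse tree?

10

[e [t [f [p ( [e [e [t [f [p x]]]] % [t [f [p x]]]] )] . [f [p x] . [f [p ( [e [t [f [p x]]]] )]]]]]]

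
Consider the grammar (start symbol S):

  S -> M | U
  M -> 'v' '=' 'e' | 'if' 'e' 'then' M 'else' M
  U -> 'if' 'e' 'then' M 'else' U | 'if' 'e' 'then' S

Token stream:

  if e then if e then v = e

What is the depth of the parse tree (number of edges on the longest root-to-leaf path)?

[S [U if e then [S [U if e then [S [M v = e]]]]]]

6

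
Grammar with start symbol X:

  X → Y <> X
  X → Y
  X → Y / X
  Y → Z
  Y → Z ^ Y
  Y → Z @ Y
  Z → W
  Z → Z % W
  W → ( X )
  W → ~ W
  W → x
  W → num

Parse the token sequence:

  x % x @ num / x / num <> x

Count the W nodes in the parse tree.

[X [Y [Z [Z [W x]] % [W x]] @ [Y [Z [W num]]]] / [X [Y [Z [W x]]] / [X [Y [Z [W num]]] <> [X [Y [Z [W x]]]]]]]

6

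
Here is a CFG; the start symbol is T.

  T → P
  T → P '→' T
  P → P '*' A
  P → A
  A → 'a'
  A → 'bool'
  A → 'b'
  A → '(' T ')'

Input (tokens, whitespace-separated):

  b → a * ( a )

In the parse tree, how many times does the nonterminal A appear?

4

[T [P [A b]] → [T [P [P [A a]] * [A ( [T [P [A a]]] )]]]]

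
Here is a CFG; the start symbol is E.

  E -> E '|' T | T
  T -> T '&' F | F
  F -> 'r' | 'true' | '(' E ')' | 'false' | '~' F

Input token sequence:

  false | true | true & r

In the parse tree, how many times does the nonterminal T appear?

4

[E [E [E [T [F false]]] | [T [F true]]] | [T [T [F true]] & [F r]]]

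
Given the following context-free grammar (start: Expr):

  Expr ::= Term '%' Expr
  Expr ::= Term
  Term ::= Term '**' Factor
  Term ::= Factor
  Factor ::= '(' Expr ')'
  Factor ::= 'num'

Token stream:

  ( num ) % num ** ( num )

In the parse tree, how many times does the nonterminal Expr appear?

[Expr [Term [Factor ( [Expr [Term [Factor num]]] )]] % [Expr [Term [Term [Factor num]] ** [Factor ( [Expr [Term [Factor num]]] )]]]]

4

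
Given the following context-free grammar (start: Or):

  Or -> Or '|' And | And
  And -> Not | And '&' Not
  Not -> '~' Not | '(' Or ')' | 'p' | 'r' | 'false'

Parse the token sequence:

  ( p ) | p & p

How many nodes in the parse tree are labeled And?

[Or [Or [And [Not ( [Or [And [Not p]]] )]]] | [And [And [Not p]] & [Not p]]]

4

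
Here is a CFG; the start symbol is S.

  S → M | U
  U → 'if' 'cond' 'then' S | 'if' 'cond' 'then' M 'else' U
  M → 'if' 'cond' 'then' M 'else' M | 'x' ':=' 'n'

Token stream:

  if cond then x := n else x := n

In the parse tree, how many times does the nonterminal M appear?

[S [M if cond then [M x := n] else [M x := n]]]

3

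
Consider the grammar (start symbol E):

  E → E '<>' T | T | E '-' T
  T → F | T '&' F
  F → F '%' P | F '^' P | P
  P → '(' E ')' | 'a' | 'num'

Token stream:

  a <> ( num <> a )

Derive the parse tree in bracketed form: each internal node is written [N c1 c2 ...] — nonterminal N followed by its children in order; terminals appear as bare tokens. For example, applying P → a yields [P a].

[E [E [T [F [P a]]]] <> [T [F [P ( [E [E [T [F [P num]]]] <> [T [F [P a]]]] )]]]]

E
E <> T
T <> T
F <> T
P <> T
a <> T
a <> F
a <> P
a <> ( E )
a <> ( E <> T )
a <> ( T <> T )
a <> ( F <> T )
a <> ( P <> T )
a <> ( num <> T )
a <> ( num <> F )
a <> ( num <> P )
a <> ( num <> a )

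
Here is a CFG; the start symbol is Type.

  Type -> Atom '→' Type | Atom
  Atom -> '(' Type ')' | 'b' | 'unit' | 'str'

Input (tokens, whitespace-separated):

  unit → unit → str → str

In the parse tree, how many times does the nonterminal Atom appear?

[Type [Atom unit] → [Type [Atom unit] → [Type [Atom str] → [Type [Atom str]]]]]

4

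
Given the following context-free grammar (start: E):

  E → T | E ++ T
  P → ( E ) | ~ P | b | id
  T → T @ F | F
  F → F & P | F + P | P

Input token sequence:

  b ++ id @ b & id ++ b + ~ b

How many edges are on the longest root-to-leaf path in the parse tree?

6

[E [E [E [T [F [P b]]]] ++ [T [T [F [P id]]] @ [F [F [P b]] & [P id]]]] ++ [T [F [F [P b]] + [P ~ [P b]]]]]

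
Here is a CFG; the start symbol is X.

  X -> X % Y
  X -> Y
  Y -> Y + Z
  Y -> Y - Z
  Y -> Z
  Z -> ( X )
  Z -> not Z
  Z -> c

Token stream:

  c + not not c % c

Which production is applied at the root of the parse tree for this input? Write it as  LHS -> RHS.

[X [X [Y [Y [Z c]] + [Z not [Z not [Z c]]]]] % [Y [Z c]]]

X -> X % Y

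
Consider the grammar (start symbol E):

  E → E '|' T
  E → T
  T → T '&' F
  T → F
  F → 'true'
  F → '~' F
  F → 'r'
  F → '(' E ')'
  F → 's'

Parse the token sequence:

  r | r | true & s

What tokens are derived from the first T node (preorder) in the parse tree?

r

[E [E [E [T [F r]]] | [T [F r]]] | [T [T [F true]] & [F s]]]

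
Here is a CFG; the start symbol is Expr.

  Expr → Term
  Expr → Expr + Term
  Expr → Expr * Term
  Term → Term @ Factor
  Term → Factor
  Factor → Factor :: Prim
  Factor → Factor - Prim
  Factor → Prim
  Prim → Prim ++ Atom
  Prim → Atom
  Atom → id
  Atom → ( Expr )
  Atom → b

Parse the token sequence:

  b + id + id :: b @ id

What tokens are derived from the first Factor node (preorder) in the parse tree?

[Expr [Expr [Expr [Term [Factor [Prim [Atom b]]]]] + [Term [Factor [Prim [Atom id]]]]] + [Term [Term [Factor [Factor [Prim [Atom id]]] :: [Prim [Atom b]]]] @ [Factor [Prim [Atom id]]]]]

b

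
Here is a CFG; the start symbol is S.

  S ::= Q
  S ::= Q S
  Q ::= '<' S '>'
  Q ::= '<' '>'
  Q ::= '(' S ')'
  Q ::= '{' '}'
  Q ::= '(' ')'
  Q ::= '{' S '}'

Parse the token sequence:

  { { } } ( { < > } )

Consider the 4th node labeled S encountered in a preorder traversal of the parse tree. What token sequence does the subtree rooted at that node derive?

{ < > }

[S [Q { [S [Q { }]] }] [S [Q ( [S [Q { [S [Q < >]] }]] )]]]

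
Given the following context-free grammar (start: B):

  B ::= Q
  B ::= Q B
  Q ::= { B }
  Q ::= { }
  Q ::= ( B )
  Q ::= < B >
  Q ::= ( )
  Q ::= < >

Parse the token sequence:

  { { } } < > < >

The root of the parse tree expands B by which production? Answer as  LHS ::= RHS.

B ::= Q B

[B [Q { [B [Q { }]] }] [B [Q < >] [B [Q < >]]]]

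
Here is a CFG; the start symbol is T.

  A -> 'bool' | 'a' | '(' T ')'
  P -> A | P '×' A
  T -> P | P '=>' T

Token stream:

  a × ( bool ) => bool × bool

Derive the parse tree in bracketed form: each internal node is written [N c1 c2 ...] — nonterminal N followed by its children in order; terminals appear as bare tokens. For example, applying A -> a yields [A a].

[T [P [P [A a]] × [A ( [T [P [A bool]]] )]] => [T [P [P [A bool]] × [A bool]]]]

T
P => T
P × A => T
A × A => T
a × A => T
a × ( T ) => T
a × ( P ) => T
a × ( A ) => T
a × ( bool ) => T
a × ( bool ) => P
a × ( bool ) => P × A
a × ( bool ) => A × A
a × ( bool ) => bool × A
a × ( bool ) => bool × bool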